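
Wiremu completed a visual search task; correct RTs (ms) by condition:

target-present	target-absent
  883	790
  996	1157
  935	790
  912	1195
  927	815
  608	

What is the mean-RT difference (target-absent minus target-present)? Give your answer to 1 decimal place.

72.6 ms

M(target-present) = 5261/6 = 876.833
M(target-absent) = 4747/5 = 949.400
Difference = 949.400 − 876.833 = 72.567 ms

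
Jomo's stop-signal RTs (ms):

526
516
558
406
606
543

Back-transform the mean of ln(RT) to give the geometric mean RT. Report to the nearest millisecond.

522 ms

ln(RT): 6.2653, 6.2461, 6.3244, 6.0064, 6.4069, 6.2971
Mean ln(RT) = 37.5461/6 = 6.25768
Geometric mean = exp(6.25768) = 522.01 ms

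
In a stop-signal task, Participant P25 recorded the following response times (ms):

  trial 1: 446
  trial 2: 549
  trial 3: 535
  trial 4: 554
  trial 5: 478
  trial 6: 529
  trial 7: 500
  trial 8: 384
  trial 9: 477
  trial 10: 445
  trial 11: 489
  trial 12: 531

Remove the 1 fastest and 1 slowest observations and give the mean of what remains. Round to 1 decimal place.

Sorted: 384, 445, 446, 477, 478, 489, 500, 529, 531, 535, 549, 554
Drop lowest 1 (384) and highest 1 (554)
Remaining (n=10): Σ = 4979, mean = 4979/10 = 497.900

497.9 ms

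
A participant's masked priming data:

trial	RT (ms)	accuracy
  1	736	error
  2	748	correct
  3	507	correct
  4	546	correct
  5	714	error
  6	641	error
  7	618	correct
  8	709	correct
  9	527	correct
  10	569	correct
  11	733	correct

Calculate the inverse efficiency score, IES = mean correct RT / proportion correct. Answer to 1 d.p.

Correct trials (n=8): 748, 507, 546, 618, 709, 527, 569, 733
Mean correct RT = 4957/8 = 619.6250 ms
Proportion correct = 8/11
IES = 619.6250 / (8/11) = 851.984 ms

852.0 ms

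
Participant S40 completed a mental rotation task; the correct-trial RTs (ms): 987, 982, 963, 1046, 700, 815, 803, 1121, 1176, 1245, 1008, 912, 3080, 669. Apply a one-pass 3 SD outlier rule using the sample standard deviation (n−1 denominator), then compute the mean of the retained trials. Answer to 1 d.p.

n = 14, ΣRT = 15507, M = 1107.643
Σ(x−M)² = 4554205.21; s = √(4554205.21/13) = 591.881
Cutoffs: 1107.643 ± 3·591.881 → [-668.0, 2883.3]
Outside: 3080 → excluded.
Retained (n=13): Σ = 12427, mean = 12427/13 = 955.923

955.9 ms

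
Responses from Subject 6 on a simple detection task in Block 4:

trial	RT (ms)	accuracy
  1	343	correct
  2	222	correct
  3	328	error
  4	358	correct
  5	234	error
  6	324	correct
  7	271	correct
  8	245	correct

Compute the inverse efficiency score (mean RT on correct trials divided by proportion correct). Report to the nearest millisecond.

Correct trials (n=6): 343, 222, 358, 324, 271, 245
Mean correct RT = 1763/6 = 293.8333 ms
Proportion correct = 6/8
IES = 293.8333 / (6/8) = 391.778 ms

392 ms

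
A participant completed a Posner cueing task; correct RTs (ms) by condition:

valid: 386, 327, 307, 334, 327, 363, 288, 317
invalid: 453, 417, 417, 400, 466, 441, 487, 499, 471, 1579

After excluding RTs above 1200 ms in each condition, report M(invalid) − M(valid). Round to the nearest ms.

119 ms

invalid: exclude 1579
M(valid) = 2649/8 = 331.125
M(invalid) = 4051/9 = 450.111
Difference = 450.111 − 331.125 = 118.986 ms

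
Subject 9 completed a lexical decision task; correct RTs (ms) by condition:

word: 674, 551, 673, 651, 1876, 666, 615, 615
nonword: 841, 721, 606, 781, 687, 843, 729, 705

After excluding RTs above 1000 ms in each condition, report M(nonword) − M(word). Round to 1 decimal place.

104.1 ms

word: exclude 1876
M(word) = 4445/7 = 635.000
M(nonword) = 5913/8 = 739.125
Difference = 739.125 − 635.000 = 104.125 ms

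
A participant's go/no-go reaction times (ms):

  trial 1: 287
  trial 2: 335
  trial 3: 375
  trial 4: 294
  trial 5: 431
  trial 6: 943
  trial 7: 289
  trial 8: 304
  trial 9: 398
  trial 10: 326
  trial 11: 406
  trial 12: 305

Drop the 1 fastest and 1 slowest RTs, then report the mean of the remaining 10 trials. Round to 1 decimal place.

346.3 ms

Sorted: 287, 289, 294, 304, 305, 326, 335, 375, 398, 406, 431, 943
Drop lowest 1 (287) and highest 1 (943)
Remaining (n=10): Σ = 3463, mean = 3463/10 = 346.300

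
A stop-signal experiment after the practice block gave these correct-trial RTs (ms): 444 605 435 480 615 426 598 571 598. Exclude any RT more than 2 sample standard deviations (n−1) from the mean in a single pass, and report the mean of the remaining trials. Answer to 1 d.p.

530.2 ms

n = 9, ΣRT = 4772, M = 530.222
Σ(x−M)² = 53515.56; s = √(53515.56/8) = 81.789
Cutoffs: 530.222 ± 2·81.789 → [366.6, 693.8]
No RTs fall outside the cutoffs; all 9 retained. Mean = 4772/9 = 530.222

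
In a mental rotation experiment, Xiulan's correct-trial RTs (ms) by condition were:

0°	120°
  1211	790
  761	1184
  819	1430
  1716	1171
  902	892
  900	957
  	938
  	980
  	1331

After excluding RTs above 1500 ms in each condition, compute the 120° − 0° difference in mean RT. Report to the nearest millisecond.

0°: exclude 1716
M(0°) = 4593/5 = 918.600
M(120°) = 9673/9 = 1074.778
Difference = 1074.778 − 918.600 = 156.178 ms

156 ms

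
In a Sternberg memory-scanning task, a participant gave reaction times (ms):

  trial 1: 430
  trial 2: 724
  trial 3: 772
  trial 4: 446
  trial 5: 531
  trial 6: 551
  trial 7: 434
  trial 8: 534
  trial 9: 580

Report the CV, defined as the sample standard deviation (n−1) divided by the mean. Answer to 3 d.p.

0.220

n = 9, Σ = 5002, M = 555.7778
Σ(x−M)² = 119449.556; s = √(119449.556/8) = 122.1933
CV = 122.1933 / 555.7778 = 0.21986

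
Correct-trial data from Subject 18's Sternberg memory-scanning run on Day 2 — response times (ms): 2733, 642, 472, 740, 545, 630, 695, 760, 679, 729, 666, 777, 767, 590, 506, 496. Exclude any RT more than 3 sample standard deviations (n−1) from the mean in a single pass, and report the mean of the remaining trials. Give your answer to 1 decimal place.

n = 16, ΣRT = 12427, M = 776.688
Σ(x−M)² = 4232699.44; s = √(4232699.44/15) = 531.206
Cutoffs: 776.688 ± 3·531.206 → [-816.9, 2370.3]
Outside: 2733 → excluded.
Retained (n=15): Σ = 9694, mean = 9694/15 = 646.267

646.3 ms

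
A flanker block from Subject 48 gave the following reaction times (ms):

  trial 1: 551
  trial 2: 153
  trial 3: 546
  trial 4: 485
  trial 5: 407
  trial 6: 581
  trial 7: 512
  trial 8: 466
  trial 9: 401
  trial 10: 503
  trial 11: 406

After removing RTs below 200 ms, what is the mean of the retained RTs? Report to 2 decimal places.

485.80 ms

Excluded: 153
Retained (n=10): Σ = 4858
Mean = 4858/10 = 485.8000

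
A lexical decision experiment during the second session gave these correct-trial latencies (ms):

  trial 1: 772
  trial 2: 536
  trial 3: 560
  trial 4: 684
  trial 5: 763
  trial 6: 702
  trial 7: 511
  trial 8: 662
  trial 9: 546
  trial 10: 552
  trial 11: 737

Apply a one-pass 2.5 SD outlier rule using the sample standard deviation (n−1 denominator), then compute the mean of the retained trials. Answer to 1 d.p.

638.6 ms

n = 11, ΣRT = 7025, M = 638.636
Σ(x−M)² = 98642.55; s = √(98642.55/10) = 99.319
Cutoffs: 638.636 ± 2.5·99.319 → [390.3, 886.9]
No RTs fall outside the cutoffs; all 11 retained. Mean = 7025/11 = 638.636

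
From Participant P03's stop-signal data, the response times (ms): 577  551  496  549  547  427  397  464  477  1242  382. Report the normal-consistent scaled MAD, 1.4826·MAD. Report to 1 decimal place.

81.5 ms

Sorted: 382, 397, 427, 464, 477, 496, 547, 549, 551, 577, 1242 → median = 496
|x − 496| sorted: 0, 19, 32, 51, 53, 55, 69, 81, 99, 114, 746 → MAD = 55
Robust SD ≈ 1.4826 × 55 = 81.543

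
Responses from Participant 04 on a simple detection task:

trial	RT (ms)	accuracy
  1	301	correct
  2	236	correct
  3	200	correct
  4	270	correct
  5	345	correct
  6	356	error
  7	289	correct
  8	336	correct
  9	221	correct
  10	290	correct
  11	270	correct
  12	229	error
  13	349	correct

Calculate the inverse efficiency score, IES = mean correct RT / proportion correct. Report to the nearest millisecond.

Correct trials (n=11): 301, 236, 200, 270, 345, 289, 336, 221, 290, 270, 349
Mean correct RT = 3107/11 = 282.4545 ms
Proportion correct = 11/13
IES = 282.4545 / (11/13) = 333.810 ms

334 ms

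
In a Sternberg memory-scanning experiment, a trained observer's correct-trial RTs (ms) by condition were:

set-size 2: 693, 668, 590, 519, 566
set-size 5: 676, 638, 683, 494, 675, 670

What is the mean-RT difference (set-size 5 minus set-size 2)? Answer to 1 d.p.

M(set-size 2) = 3036/5 = 607.200
M(set-size 5) = 3836/6 = 639.333
Difference = 639.333 − 607.200 = 32.133 ms

32.1 ms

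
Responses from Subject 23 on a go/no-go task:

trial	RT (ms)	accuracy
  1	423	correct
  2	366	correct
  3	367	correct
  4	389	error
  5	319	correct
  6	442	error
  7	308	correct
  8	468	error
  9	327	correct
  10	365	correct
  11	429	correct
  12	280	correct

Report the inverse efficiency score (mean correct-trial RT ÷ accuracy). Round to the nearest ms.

472 ms

Correct trials (n=9): 423, 366, 367, 319, 308, 327, 365, 429, 280
Mean correct RT = 3184/9 = 353.7778 ms
Proportion correct = 9/12
IES = 353.7778 / (9/12) = 471.704 ms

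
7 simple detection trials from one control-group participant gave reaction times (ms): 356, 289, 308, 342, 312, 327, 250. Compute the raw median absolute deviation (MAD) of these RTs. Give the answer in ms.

Sorted: 250, 289, 308, 312, 327, 342, 356 → median = 312
|x − 312|: 44, 23, 4, 30, 0, 15, 62
Sorted deviations: 0, 4, 15, 23, 30, 44, 62 → MAD = 23

23 ms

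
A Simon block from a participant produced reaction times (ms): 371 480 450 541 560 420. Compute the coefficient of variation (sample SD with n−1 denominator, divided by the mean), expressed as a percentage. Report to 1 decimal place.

n = 6, Σ = 2822, M = 470.3333
Σ(x−M)² = 25941.333; s = √(25941.333/5) = 72.0296
CV = 72.0296 / 470.3333 = 0.15315 = 15.315%

15.3%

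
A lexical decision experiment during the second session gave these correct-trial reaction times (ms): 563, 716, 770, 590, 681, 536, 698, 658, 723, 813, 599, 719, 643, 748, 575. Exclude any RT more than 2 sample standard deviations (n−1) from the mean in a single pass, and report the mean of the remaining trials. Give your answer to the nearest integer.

669 ms

n = 15, ΣRT = 10032, M = 668.800
Σ(x−M)² = 95486.40; s = √(95486.40/14) = 82.586
Cutoffs: 668.800 ± 2·82.586 → [503.6, 834.0]
No RTs fall outside the cutoffs; all 15 retained. Mean = 10032/15 = 668.800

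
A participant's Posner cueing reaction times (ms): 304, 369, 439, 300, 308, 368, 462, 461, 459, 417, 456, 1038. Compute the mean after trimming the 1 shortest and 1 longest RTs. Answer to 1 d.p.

404.3 ms

Sorted: 300, 304, 308, 368, 369, 417, 439, 456, 459, 461, 462, 1038
Drop lowest 1 (300) and highest 1 (1038)
Remaining (n=10): Σ = 4043, mean = 4043/10 = 404.300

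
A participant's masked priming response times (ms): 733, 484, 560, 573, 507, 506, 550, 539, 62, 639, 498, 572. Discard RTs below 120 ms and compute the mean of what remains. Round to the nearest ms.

Excluded: 62
Retained (n=11): Σ = 6161
Mean = 6161/11 = 560.0909

560 ms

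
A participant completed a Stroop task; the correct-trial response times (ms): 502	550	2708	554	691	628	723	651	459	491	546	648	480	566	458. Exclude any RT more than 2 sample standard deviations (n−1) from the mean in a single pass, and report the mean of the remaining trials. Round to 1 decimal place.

n = 15, ΣRT = 10655, M = 710.333
Σ(x−M)² = 4374779.33; s = √(4374779.33/14) = 559.003
Cutoffs: 710.333 ± 2·559.003 → [-407.7, 1828.3]
Outside: 2708 → excluded.
Retained (n=14): Σ = 7947, mean = 7947/14 = 567.643

567.6 ms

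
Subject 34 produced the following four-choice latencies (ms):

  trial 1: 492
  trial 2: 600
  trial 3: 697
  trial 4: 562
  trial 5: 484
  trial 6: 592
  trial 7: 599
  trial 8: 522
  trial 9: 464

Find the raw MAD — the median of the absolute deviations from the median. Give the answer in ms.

40 ms

Sorted: 464, 484, 492, 522, 562, 592, 599, 600, 697 → median = 562
|x − 562|: 70, 38, 135, 0, 78, 30, 37, 40, 98
Sorted deviations: 0, 30, 37, 38, 40, 70, 78, 98, 135 → MAD = 40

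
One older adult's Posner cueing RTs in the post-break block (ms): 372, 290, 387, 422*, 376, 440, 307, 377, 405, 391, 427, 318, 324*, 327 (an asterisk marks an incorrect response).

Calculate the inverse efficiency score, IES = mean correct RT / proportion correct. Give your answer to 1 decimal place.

Correct trials (n=12): 372, 290, 387, 376, 440, 307, 377, 405, 391, 427, 318, 327
Mean correct RT = 4417/12 = 368.0833 ms
Proportion correct = 12/14
IES = 368.0833 / (12/14) = 429.431 ms

429.4 ms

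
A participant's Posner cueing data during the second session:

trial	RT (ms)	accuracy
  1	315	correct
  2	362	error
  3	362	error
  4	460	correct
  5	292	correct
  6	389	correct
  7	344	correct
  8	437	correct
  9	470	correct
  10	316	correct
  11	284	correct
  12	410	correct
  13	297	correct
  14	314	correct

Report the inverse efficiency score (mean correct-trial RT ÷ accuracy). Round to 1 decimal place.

420.8 ms

Correct trials (n=12): 315, 460, 292, 389, 344, 437, 470, 316, 284, 410, 297, 314
Mean correct RT = 4328/12 = 360.6667 ms
Proportion correct = 12/14
IES = 360.6667 / (12/14) = 420.778 ms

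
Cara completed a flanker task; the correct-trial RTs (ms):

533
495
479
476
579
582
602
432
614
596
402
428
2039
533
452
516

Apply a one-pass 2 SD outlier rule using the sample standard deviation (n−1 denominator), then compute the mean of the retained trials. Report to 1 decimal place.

n = 16, ΣRT = 9758, M = 609.875
Σ(x−M)² = 2246133.75; s = √(2246133.75/15) = 386.965
Cutoffs: 609.875 ± 2·386.965 → [-164.1, 1383.8]
Outside: 2039 → excluded.
Retained (n=15): Σ = 7719, mean = 7719/15 = 514.600

514.6 ms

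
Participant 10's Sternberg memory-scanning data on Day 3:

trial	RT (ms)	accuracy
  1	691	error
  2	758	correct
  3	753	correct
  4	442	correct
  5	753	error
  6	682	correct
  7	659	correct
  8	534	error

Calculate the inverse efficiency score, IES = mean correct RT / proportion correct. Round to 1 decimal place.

1054.1 ms

Correct trials (n=5): 758, 753, 442, 682, 659
Mean correct RT = 3294/5 = 658.8000 ms
Proportion correct = 5/8
IES = 658.8000 / (5/8) = 1054.080 ms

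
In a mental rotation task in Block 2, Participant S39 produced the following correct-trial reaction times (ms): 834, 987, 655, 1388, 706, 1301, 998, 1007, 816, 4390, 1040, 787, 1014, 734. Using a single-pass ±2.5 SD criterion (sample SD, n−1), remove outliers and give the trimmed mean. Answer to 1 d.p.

n = 14, ΣRT = 16657, M = 1189.786
Σ(x−M)² = 11614000.36; s = √(11614000.36/13) = 945.190
Cutoffs: 1189.786 ± 2.5·945.190 → [-1173.2, 3552.8]
Outside: 4390 → excluded.
Retained (n=13): Σ = 12267, mean = 12267/13 = 943.615

943.6 ms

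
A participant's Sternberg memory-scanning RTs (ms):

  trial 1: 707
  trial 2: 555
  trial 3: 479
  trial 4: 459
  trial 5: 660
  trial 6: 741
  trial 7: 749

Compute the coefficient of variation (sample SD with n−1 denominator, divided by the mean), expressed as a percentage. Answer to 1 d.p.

19.8%

n = 7, Σ = 4350, M = 621.4286
Σ(x−M)² = 90463.714; s = √(90463.714/6) = 122.7896
CV = 122.7896 / 621.4286 = 0.19759 = 19.759%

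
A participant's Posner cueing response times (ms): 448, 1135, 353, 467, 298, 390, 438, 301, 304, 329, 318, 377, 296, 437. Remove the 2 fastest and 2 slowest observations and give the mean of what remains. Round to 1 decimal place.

369.5 ms

Sorted: 296, 298, 301, 304, 318, 329, 353, 377, 390, 437, 438, 448, 467, 1135
Drop lowest 2 (296, 298) and highest 2 (467, 1135)
Remaining (n=10): Σ = 3695, mean = 3695/10 = 369.500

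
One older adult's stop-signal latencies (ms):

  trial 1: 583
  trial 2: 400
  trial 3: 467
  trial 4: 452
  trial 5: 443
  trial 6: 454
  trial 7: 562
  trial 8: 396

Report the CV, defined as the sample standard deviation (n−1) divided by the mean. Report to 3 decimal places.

n = 8, Σ = 3757, M = 469.6250
Σ(x−M)² = 32925.875; s = √(32925.875/7) = 68.5835
CV = 68.5835 / 469.6250 = 0.14604

0.146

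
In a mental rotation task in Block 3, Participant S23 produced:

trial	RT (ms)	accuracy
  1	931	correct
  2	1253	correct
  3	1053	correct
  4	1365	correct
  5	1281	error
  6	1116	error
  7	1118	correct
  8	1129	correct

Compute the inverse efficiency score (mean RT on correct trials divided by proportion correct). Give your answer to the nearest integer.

1522 ms

Correct trials (n=6): 931, 1253, 1053, 1365, 1118, 1129
Mean correct RT = 6849/6 = 1141.5000 ms
Proportion correct = 6/8
IES = 1141.5000 / (6/8) = 1522.000 ms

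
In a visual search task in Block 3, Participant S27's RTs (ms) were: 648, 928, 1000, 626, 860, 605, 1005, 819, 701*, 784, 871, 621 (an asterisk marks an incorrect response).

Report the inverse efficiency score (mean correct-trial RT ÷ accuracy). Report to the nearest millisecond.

Correct trials (n=11): 648, 928, 1000, 626, 860, 605, 1005, 819, 784, 871, 621
Mean correct RT = 8767/11 = 797.0000 ms
Proportion correct = 11/12
IES = 797.0000 / (11/12) = 869.455 ms

869 ms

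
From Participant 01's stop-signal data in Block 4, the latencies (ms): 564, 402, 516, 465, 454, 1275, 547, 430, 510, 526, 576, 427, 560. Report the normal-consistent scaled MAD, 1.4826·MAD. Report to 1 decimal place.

Sorted: 402, 427, 430, 454, 465, 510, 516, 526, 547, 560, 564, 576, 1275 → median = 516
|x − 516| sorted: 0, 6, 10, 31, 44, 48, 51, 60, 62, 86, 89, 114, 759 → MAD = 51
Robust SD ≈ 1.4826 × 51 = 75.613

75.6 ms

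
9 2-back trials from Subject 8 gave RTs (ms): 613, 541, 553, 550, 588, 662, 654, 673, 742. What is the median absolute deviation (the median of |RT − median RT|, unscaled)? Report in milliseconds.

60 ms

Sorted: 541, 550, 553, 588, 613, 654, 662, 673, 742 → median = 613
|x − 613|: 0, 72, 60, 63, 25, 49, 41, 60, 129
Sorted deviations: 0, 25, 41, 49, 60, 60, 63, 72, 129 → MAD = 60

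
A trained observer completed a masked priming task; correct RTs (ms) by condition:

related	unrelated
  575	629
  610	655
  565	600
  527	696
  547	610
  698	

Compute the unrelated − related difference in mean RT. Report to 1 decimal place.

51.0 ms

M(related) = 3522/6 = 587.000
M(unrelated) = 3190/5 = 638.000
Difference = 638.000 − 587.000 = 51.000 ms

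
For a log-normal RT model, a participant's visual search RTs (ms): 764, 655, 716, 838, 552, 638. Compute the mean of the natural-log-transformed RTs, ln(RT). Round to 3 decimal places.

ln(RT): 6.6386, 6.4846, 6.5737, 6.7310, 6.3135, 6.4583
Σ ln(RT) = 39.1998
Mean = 39.1998/6 = 6.53330

6.533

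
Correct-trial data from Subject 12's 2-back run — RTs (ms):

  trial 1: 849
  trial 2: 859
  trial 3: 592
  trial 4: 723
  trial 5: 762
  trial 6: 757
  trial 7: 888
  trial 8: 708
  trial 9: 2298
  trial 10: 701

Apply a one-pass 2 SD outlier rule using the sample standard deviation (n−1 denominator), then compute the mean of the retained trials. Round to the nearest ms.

n = 10, ΣRT = 9137, M = 913.700
Σ(x−M)² = 2199104.10; s = √(2199104.10/9) = 494.313
Cutoffs: 913.700 ± 2·494.313 → [-74.9, 1902.3]
Outside: 2298 → excluded.
Retained (n=9): Σ = 6839, mean = 6839/9 = 759.889

760 ms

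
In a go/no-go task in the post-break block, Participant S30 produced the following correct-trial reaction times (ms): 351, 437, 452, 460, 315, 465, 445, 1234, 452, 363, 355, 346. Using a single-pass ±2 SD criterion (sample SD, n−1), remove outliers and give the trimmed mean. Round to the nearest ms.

n = 12, ΣRT = 5675, M = 472.917
Σ(x−M)² = 664316.92; s = √(664316.92/11) = 245.749
Cutoffs: 472.917 ± 2·245.749 → [-18.6, 964.4]
Outside: 1234 → excluded.
Retained (n=11): Σ = 4441, mean = 4441/11 = 403.727

404 ms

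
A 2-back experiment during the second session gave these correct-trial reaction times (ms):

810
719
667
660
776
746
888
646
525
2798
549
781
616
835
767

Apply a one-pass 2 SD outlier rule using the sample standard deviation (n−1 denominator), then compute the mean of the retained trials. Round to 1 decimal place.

713.2 ms

n = 15, ΣRT = 12783, M = 852.200
Σ(x−M)² = 4205190.40; s = √(4205190.40/14) = 548.061
Cutoffs: 852.200 ± 2·548.061 → [-243.9, 1948.3]
Outside: 2798 → excluded.
Retained (n=14): Σ = 9985, mean = 9985/14 = 713.214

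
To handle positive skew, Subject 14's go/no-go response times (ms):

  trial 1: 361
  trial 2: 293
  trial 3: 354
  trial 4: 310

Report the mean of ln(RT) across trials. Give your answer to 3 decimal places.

5.794

ln(RT): 5.8889, 5.6802, 5.8693, 5.7366
Σ ln(RT) = 23.1749
Mean = 23.1749/4 = 5.79373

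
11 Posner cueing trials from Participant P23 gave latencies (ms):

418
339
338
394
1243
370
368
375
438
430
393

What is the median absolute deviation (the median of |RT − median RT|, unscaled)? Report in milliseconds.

Sorted: 338, 339, 368, 370, 375, 393, 394, 418, 430, 438, 1243 → median = 393
|x − 393|: 25, 54, 55, 1, 850, 23, 25, 18, 45, 37, 0
Sorted deviations: 0, 1, 18, 23, 25, 25, 37, 45, 54, 55, 850 → MAD = 25

25 ms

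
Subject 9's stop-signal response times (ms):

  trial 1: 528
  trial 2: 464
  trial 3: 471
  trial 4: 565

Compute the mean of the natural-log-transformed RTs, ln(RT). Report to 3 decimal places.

ln(RT): 6.2691, 6.1399, 6.1549, 6.3368
Σ ln(RT) = 24.9007
Mean = 24.9007/4 = 6.22517

6.225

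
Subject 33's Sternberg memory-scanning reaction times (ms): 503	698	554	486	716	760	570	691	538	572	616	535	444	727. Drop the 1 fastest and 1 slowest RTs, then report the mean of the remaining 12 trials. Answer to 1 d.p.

600.5 ms

Sorted: 444, 486, 503, 535, 538, 554, 570, 572, 616, 691, 698, 716, 727, 760
Drop lowest 1 (444) and highest 1 (760)
Remaining (n=12): Σ = 7206, mean = 7206/12 = 600.500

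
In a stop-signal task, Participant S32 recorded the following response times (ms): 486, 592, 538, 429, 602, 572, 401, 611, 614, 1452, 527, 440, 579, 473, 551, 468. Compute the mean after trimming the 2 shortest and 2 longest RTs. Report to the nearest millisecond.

537 ms

Sorted: 401, 429, 440, 468, 473, 486, 527, 538, 551, 572, 579, 592, 602, 611, 614, 1452
Drop lowest 2 (401, 429) and highest 2 (614, 1452)
Remaining (n=12): Σ = 6439, mean = 6439/12 = 536.583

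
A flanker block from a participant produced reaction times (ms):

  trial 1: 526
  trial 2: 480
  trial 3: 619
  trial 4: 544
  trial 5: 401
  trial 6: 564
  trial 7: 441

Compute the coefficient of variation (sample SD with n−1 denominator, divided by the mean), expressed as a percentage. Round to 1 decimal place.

n = 7, Σ = 3575, M = 510.7143
Σ(x−M)² = 33747.429; s = √(33747.429/6) = 74.9971
CV = 74.9971 / 510.7143 = 0.14685 = 14.685%

14.7%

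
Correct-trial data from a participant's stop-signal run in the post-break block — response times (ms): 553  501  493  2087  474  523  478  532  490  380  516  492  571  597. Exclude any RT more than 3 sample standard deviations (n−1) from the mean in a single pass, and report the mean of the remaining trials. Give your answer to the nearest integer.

n = 14, ΣRT = 8687, M = 620.500
Σ(x−M)² = 2350127.50; s = √(2350127.50/13) = 425.181
Cutoffs: 620.500 ± 3·425.181 → [-655.0, 1896.0]
Outside: 2087 → excluded.
Retained (n=13): Σ = 6600, mean = 6600/13 = 507.692

508 ms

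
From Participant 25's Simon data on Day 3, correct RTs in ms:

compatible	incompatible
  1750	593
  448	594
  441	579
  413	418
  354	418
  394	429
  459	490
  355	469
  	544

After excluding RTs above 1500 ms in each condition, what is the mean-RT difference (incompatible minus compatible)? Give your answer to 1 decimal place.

compatible: exclude 1750
M(compatible) = 2864/7 = 409.143
M(incompatible) = 4534/9 = 503.778
Difference = 503.778 − 409.143 = 94.635 ms

94.6 ms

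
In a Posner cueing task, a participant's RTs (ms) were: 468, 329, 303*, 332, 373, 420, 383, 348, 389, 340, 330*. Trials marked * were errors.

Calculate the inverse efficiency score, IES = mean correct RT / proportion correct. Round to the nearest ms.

Correct trials (n=9): 468, 329, 332, 373, 420, 383, 348, 389, 340
Mean correct RT = 3382/9 = 375.7778 ms
Proportion correct = 9/11
IES = 375.7778 / (9/11) = 459.284 ms

459 ms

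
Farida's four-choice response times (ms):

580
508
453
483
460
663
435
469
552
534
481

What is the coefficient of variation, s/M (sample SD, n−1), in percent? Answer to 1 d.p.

13.2%

n = 11, Σ = 5618, M = 510.7273
Σ(x−M)² = 45272.182; s = √(45272.182/10) = 67.2846
CV = 67.2846 / 510.7273 = 0.13174 = 13.174%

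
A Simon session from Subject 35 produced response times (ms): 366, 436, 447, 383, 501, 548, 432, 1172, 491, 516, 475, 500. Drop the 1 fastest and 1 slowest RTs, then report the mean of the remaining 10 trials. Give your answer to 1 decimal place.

472.9 ms

Sorted: 366, 383, 432, 436, 447, 475, 491, 500, 501, 516, 548, 1172
Drop lowest 1 (366) and highest 1 (1172)
Remaining (n=10): Σ = 4729, mean = 4729/10 = 472.900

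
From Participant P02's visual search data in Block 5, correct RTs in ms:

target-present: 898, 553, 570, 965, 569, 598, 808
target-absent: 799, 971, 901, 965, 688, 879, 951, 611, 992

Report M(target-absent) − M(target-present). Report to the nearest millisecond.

M(target-present) = 4961/7 = 708.714
M(target-absent) = 7757/9 = 861.889
Difference = 861.889 − 708.714 = 153.175 ms

153 ms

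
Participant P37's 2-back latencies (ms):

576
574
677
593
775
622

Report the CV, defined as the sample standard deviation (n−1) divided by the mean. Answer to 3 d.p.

n = 6, Σ = 3817, M = 636.1667
Σ(x−M)² = 30490.833; s = √(30490.833/5) = 78.0908
CV = 78.0908 / 636.1667 = 0.12275

0.123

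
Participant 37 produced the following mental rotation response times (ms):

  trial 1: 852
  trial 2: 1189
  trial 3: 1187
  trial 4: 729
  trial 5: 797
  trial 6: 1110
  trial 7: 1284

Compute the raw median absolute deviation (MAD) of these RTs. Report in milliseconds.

Sorted: 729, 797, 852, 1110, 1187, 1189, 1284 → median = 1110
|x − 1110|: 258, 79, 77, 381, 313, 0, 174
Sorted deviations: 0, 77, 79, 174, 258, 313, 381 → MAD = 174

174 ms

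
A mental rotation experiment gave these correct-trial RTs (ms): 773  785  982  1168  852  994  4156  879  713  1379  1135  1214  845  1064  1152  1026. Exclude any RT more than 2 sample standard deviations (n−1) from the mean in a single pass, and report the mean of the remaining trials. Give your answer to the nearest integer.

n = 16, ΣRT = 19117, M = 1194.812
Σ(x−M)² = 9857920.44; s = √(9857920.44/15) = 810.675
Cutoffs: 1194.812 ± 2·810.675 → [-426.5, 2816.2]
Outside: 4156 → excluded.
Retained (n=15): Σ = 14961, mean = 14961/15 = 997.400

997 ms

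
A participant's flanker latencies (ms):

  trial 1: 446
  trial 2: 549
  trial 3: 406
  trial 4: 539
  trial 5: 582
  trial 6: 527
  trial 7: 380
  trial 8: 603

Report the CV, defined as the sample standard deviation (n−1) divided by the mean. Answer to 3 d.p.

0.164

n = 8, Σ = 4032, M = 504.0000
Σ(x−M)² = 48008.000; s = √(48008.000/7) = 82.8148
CV = 82.8148 / 504.0000 = 0.16432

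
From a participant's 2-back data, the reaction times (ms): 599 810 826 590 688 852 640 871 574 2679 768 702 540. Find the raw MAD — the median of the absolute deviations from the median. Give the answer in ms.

Sorted: 540, 574, 590, 599, 640, 688, 702, 768, 810, 826, 852, 871, 2679 → median = 702
|x − 702|: 103, 108, 124, 112, 14, 150, 62, 169, 128, 1977, 66, 0, 162
Sorted deviations: 0, 14, 62, 66, 103, 108, 112, 124, 128, 150, 162, 169, 1977 → MAD = 112

112 ms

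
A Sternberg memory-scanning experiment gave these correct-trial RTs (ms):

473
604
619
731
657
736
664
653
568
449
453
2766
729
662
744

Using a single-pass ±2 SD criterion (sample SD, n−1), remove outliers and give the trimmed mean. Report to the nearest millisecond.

624 ms

n = 15, ΣRT = 11508, M = 767.200
Σ(x−M)² = 4421190.40; s = √(4421190.40/14) = 561.960
Cutoffs: 767.200 ± 2·561.960 → [-356.7, 1891.1]
Outside: 2766 → excluded.
Retained (n=14): Σ = 8742, mean = 8742/14 = 624.429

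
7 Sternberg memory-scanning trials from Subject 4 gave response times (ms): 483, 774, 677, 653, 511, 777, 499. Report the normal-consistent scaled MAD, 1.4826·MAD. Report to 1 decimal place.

Sorted: 483, 499, 511, 653, 677, 774, 777 → median = 653
|x − 653| sorted: 0, 24, 121, 124, 142, 154, 170 → MAD = 124
Robust SD ≈ 1.4826 × 124 = 183.842

183.8 ms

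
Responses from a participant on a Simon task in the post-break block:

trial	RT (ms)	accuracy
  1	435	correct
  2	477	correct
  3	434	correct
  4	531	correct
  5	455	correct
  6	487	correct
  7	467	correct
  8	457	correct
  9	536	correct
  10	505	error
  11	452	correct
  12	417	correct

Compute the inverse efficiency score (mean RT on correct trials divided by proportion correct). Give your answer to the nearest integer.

Correct trials (n=11): 435, 477, 434, 531, 455, 487, 467, 457, 536, 452, 417
Mean correct RT = 5148/11 = 468.0000 ms
Proportion correct = 11/12
IES = 468.0000 / (11/12) = 510.545 ms

511 ms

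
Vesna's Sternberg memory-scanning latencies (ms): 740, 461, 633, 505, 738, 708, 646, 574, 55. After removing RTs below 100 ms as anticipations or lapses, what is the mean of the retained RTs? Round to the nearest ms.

626 ms

Excluded: 55
Retained (n=8): Σ = 5005
Mean = 5005/8 = 625.6250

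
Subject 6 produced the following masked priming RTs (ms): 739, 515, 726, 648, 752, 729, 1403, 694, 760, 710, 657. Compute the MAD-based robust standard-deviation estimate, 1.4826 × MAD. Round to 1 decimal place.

Sorted: 515, 648, 657, 694, 710, 726, 729, 739, 752, 760, 1403 → median = 726
|x − 726| sorted: 0, 3, 13, 16, 26, 32, 34, 69, 78, 211, 677 → MAD = 32
Robust SD ≈ 1.4826 × 32 = 47.443

47.4 ms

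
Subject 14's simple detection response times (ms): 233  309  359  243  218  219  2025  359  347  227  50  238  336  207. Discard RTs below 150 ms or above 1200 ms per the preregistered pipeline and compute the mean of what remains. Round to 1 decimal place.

274.6 ms

Excluded: 50, 2025
Retained (n=12): Σ = 3295
Mean = 3295/12 = 274.5833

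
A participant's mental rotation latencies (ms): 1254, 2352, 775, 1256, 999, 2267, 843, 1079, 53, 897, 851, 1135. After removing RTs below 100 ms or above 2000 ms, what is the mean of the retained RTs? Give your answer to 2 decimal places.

Excluded: 53, 2267, 2352
Retained (n=9): Σ = 9089
Mean = 9089/9 = 1009.8889

1009.89 ms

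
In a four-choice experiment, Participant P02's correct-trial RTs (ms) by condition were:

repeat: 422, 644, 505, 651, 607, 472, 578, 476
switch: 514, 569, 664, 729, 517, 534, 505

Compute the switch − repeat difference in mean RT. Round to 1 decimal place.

M(repeat) = 4355/8 = 544.375
M(switch) = 4032/7 = 576.000
Difference = 576.000 − 544.375 = 31.625 ms

31.6 ms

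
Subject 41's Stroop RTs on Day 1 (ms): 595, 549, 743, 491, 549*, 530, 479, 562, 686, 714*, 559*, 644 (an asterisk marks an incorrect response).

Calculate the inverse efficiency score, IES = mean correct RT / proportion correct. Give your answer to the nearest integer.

782 ms

Correct trials (n=9): 595, 549, 743, 491, 530, 479, 562, 686, 644
Mean correct RT = 5279/9 = 586.5556 ms
Proportion correct = 9/12
IES = 586.5556 / (9/12) = 782.074 ms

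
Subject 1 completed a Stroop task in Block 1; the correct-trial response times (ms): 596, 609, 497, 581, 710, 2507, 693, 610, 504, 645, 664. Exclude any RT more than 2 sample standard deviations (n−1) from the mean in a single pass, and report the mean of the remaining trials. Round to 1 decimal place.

n = 11, ΣRT = 8616, M = 783.273
Σ(x−M)² = 3314424.18; s = √(3314424.18/10) = 575.710
Cutoffs: 783.273 ± 2·575.710 → [-368.1, 1934.7]
Outside: 2507 → excluded.
Retained (n=10): Σ = 6109, mean = 6109/10 = 610.900

610.9 ms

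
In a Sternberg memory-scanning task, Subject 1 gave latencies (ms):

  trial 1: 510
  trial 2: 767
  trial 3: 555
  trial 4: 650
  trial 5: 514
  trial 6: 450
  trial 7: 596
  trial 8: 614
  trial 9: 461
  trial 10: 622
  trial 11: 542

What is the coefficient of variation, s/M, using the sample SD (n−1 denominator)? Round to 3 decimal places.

0.161

n = 11, Σ = 6281, M = 571.0000
Σ(x−M)² = 84540.000; s = √(84540.000/10) = 91.9456
CV = 91.9456 / 571.0000 = 0.16103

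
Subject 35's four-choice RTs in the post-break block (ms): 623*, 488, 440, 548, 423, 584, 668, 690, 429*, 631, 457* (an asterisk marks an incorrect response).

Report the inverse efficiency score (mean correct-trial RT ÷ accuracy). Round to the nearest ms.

Correct trials (n=8): 488, 440, 548, 423, 584, 668, 690, 631
Mean correct RT = 4472/8 = 559.0000 ms
Proportion correct = 8/11
IES = 559.0000 / (8/11) = 768.625 ms

769 ms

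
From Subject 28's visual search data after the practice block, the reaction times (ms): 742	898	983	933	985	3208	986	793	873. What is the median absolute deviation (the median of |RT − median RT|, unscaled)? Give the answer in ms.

53 ms

Sorted: 742, 793, 873, 898, 933, 983, 985, 986, 3208 → median = 933
|x − 933|: 191, 35, 50, 0, 52, 2275, 53, 140, 60
Sorted deviations: 0, 35, 50, 52, 53, 60, 140, 191, 2275 → MAD = 53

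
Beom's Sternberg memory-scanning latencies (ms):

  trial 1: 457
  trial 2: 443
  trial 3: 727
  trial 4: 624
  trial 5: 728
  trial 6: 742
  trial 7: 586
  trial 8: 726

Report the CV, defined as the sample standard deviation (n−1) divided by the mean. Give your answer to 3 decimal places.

n = 8, Σ = 5033, M = 629.1250
Σ(x−M)² = 107636.875; s = √(107636.875/7) = 124.0028
CV = 124.0028 / 629.1250 = 0.19710

0.197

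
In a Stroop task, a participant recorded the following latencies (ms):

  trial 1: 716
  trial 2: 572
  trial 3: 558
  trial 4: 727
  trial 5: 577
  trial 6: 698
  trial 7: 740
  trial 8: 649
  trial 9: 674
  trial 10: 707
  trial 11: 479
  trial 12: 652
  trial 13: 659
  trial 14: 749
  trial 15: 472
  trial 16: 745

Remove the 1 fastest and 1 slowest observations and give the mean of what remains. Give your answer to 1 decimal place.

653.8 ms

Sorted: 472, 479, 558, 572, 577, 649, 652, 659, 674, 698, 707, 716, 727, 740, 745, 749
Drop lowest 1 (472) and highest 1 (749)
Remaining (n=14): Σ = 9153, mean = 9153/14 = 653.786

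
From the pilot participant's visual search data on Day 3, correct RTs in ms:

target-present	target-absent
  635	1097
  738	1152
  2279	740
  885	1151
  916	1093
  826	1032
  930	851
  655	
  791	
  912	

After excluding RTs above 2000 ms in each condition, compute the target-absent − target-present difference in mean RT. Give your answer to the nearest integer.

207 ms

target-present: exclude 2279
M(target-present) = 7288/9 = 809.778
M(target-absent) = 7116/7 = 1016.571
Difference = 1016.571 − 809.778 = 206.794 ms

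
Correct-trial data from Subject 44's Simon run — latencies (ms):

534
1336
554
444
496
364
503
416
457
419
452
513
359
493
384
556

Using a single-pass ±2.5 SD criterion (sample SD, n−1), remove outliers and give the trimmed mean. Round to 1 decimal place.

n = 16, ΣRT = 8280, M = 517.500
Σ(x−M)² = 774186.00; s = √(774186.00/15) = 227.184
Cutoffs: 517.500 ± 2.5·227.184 → [-50.5, 1085.5]
Outside: 1336 → excluded.
Retained (n=15): Σ = 6944, mean = 6944/15 = 462.933

462.9 ms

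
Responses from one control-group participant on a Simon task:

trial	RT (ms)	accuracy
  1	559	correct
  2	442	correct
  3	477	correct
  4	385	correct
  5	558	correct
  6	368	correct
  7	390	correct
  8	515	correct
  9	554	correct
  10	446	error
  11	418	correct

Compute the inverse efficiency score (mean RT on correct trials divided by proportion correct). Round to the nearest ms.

Correct trials (n=10): 559, 442, 477, 385, 558, 368, 390, 515, 554, 418
Mean correct RT = 4666/10 = 466.6000 ms
Proportion correct = 10/11
IES = 466.6000 / (10/11) = 513.260 ms

513 ms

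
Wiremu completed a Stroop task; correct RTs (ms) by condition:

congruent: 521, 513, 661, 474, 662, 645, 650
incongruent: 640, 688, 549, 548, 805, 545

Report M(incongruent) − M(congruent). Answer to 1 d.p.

39.7 ms

M(congruent) = 4126/7 = 589.429
M(incongruent) = 3775/6 = 629.167
Difference = 629.167 − 589.429 = 39.738 ms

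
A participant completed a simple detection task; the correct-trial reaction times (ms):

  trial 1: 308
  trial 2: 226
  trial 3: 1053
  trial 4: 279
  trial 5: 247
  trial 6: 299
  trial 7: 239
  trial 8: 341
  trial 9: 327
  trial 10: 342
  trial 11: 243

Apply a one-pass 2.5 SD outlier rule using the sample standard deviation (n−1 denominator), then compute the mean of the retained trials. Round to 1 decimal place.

n = 11, ΣRT = 3904, M = 354.909
Σ(x−M)² = 553778.91; s = √(553778.91/10) = 235.325
Cutoffs: 354.909 ± 2.5·235.325 → [-233.4, 943.2]
Outside: 1053 → excluded.
Retained (n=10): Σ = 2851, mean = 2851/10 = 285.100

285.1 ms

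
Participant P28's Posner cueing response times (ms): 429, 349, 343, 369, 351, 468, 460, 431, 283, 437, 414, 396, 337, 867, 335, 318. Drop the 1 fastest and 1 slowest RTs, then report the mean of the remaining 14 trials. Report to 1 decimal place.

Sorted: 283, 318, 335, 337, 343, 349, 351, 369, 396, 414, 429, 431, 437, 460, 468, 867
Drop lowest 1 (283) and highest 1 (867)
Remaining (n=14): Σ = 5437, mean = 5437/14 = 388.357

388.4 ms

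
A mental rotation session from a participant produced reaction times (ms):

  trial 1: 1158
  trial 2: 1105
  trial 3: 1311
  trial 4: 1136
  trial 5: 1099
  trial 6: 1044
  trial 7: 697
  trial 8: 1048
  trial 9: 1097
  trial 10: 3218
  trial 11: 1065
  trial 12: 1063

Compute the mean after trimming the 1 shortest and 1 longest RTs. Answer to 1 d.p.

Sorted: 697, 1044, 1048, 1063, 1065, 1097, 1099, 1105, 1136, 1158, 1311, 3218
Drop lowest 1 (697) and highest 1 (3218)
Remaining (n=10): Σ = 11126, mean = 11126/10 = 1112.600

1112.6 ms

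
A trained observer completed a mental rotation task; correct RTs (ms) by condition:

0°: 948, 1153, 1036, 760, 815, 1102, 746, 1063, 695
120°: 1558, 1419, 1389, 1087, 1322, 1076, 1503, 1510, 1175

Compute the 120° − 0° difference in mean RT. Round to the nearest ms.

M(0°) = 8318/9 = 924.222
M(120°) = 12039/9 = 1337.667
Difference = 1337.667 − 924.222 = 413.444 ms

413 ms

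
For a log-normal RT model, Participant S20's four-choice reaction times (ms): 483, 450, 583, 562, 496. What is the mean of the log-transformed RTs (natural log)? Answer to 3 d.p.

6.239

ln(RT): 6.1800, 6.1092, 6.3682, 6.3315, 6.2066
Σ ln(RT) = 31.1955
Mean = 31.1955/5 = 6.23911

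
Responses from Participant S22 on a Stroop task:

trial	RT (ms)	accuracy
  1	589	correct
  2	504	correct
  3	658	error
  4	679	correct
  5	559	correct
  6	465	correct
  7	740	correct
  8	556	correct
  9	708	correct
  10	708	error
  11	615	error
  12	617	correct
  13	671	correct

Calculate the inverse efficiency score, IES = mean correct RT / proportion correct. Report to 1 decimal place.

Correct trials (n=10): 589, 504, 679, 559, 465, 740, 556, 708, 617, 671
Mean correct RT = 6088/10 = 608.8000 ms
Proportion correct = 10/13
IES = 608.8000 / (10/13) = 791.440 ms

791.4 ms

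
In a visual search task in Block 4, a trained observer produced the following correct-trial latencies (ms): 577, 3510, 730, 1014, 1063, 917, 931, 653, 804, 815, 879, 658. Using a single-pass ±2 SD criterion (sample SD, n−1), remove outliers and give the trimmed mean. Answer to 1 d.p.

821.9 ms

n = 12, ΣRT = 12551, M = 1045.917
Σ(x−M)² = 6867098.92; s = √(6867098.92/11) = 790.115
Cutoffs: 1045.917 ± 2·790.115 → [-534.3, 2626.1]
Outside: 3510 → excluded.
Retained (n=11): Σ = 9041, mean = 9041/11 = 821.909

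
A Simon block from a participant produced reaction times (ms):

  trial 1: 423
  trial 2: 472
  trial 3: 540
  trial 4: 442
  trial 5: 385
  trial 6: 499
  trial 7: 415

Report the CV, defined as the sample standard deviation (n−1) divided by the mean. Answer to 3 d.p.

n = 7, Σ = 3176, M = 453.7143
Σ(x−M)² = 17131.429; s = √(17131.429/6) = 53.4344
CV = 53.4344 / 453.7143 = 0.11777

0.118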